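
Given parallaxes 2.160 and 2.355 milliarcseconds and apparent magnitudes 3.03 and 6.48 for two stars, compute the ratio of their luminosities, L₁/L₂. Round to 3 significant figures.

L₁/L₂ = 28.5

d₁ = 1/p₁ = 1/0.002160″ = 462.96 pc; d₂ = 1/p₂ = 1/0.002355″ = 424.63 pc.
M₁ = m₁ − 5 log₁₀ d₁ + 5 = 3.03 − 13.3277 + 5 = -5.2977.
M₂ = 6.48 − 13.1401 + 5 = -1.6601.
L₁/L₂ = 10^(0.4(M₂ − M₁)) = 10^(0.4 × 3.6376) = 10^1.45504 = 28.513.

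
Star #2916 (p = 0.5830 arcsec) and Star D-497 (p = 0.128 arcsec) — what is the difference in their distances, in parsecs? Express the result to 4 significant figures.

d_A = 1/0.5830″ = 1.7153 pc; d_B = 1/0.1280″ = 7.8125 pc.
|d_B − d_A| = |7.8125 − 1.7153| = 6.0972 pc.

6.097 pc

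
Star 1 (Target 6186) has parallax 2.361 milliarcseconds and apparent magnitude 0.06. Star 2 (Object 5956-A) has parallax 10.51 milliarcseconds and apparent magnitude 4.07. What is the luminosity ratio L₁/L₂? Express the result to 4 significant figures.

L₁/L₂ = 796.2

d₁ = 1/p₁ = 1/0.002361″ = 423.55 pc; d₂ = 1/p₂ = 1/0.01051″ = 95.147 pc.
M₁ = m₁ − 5 log₁₀ d₁ + 5 = 0.06 − 13.1345 + 5 = -8.0745.
M₂ = 4.07 − 9.8920 + 5 = -0.8220.
L₁/L₂ = 10^(0.4(M₂ − M₁)) = 10^(0.4 × 7.2525) = 10^2.90100 = 796.16.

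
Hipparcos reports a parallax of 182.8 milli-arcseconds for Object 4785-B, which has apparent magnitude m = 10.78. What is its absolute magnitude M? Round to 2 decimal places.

d = 1/p = 1/0.1828″ = 5.4705 pc.
m − M = 5 log₁₀(5.4705) − 5 = 3.6901 − 5 = -1.3099.
M = m − (m − M) = 10.78 − (-1.3099) = 12.09.

M = 12.09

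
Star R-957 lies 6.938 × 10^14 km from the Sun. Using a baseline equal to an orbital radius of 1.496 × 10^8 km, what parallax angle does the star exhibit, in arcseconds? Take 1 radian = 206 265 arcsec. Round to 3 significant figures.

0.0445 arcsec

θ ≈ B/d = (1.496 × 10^8) / (6.938 × 10^14) = 2.1562 × 10^-7 rad.
In arcseconds: 2.1562 × 10^-7 × 206265 = 0.044475″.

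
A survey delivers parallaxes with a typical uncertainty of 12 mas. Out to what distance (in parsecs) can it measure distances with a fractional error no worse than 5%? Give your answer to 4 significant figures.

4.167 pc

σ_d/d = σ_p/p, so the condition is σ_p/p ≤ 0.05, i.e. p ≥ σ_p/0.05.
p_min = 12/0.05 = 240 mas = 0.24 arcsec.
d_max = 1/p_min = 1/0.24 = 4.1667 pc.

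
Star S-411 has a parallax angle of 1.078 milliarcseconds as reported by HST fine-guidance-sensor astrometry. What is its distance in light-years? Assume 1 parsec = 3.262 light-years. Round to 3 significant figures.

p = 1.078 milliarcseconds = 0.001078 arcsec.
d = 1/p = 1/0.001078 = 927.64 pc.
In light-years: 927.64 × 3.262 = 3026 ly.

3030 light years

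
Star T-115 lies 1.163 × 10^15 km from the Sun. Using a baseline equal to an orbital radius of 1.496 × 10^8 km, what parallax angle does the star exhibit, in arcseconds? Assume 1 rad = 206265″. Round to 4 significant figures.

θ ≈ B/d = (1.496 × 10^8) / (1.163 × 10^15) = 1.2863 × 10^-7 rad.
In arcseconds: 1.2863 × 10^-7 × 206265 = 0.026532″.

0.02653 arcsec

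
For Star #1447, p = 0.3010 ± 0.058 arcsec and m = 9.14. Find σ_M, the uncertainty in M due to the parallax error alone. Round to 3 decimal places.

M = m − 5 log₁₀ d + 5 = m + 5 log₁₀ p + 5, so ∂M/∂p = 5/(p ln 10).
σ_M = (5/ln 10) · (σ_p/p) = 2.1715 × 0.058/0.3010 = 2.1715 × 0.19269 = 0.41843.

σ_M = 0.418 mag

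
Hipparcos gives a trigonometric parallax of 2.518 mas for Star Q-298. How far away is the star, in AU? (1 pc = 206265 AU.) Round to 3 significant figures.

p = 2.518 mas = 0.002518 arcsec.
d = 1/p = 1/0.002518 = 397.14 pc.
In AU: 397.14 × 206265 = 8.1916 × 10^7 AU.

8.19 × 10^7 AU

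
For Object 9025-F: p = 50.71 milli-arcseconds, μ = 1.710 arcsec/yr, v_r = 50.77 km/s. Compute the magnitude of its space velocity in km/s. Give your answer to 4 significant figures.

167.7 km/s

d = 1/p = 1/0.05071″ = 19.72 pc.
v_t = 4.740 μ d = 4.740 × 1.710 × 19.72 = 159.84 km/s.
v = √(v_r² + v_t²) = √(50.77² + 159.84²) = √28126.4 = 167.71 km/s.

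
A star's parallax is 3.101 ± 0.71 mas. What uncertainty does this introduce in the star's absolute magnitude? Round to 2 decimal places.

M = m − 5 log₁₀ d + 5 = m + 5 log₁₀ p + 5, so ∂M/∂p = 5/(p ln 10).
σ_M = (5/ln 10) · (σ_p/p) = 2.1715 × 0.71/3.101 = 2.1715 × 0.22896 = 0.49719.

σ_M = 0.50 mag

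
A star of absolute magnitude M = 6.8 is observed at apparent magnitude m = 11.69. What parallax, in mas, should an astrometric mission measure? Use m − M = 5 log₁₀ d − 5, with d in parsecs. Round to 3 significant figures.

10.5 mas

m − M = 11.69 − 6.8 = 4.89.
d = 10^((m−M)/5 + 1) = 10^1.978 = 95.06 pc.
p = 1/d = 1/95.06 = 0.01052 arcsec = 10.52 mas.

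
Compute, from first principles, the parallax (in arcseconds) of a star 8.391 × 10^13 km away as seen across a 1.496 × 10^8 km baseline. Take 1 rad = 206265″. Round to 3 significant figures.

θ ≈ B/d = (1.496 × 10^8) / (8.391 × 10^13) = 1.7829 × 10^-6 rad.
In arcseconds: 1.7829 × 10^-6 × 206265 = 0.36775″.

0.368 arcsec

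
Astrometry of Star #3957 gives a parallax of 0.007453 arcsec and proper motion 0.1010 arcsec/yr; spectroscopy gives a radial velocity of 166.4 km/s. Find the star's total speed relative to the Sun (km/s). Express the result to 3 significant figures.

d = 1/p = 1/0.007453″ = 134.17 pc.
v_t = 4.740 μ d = 4.740 × 0.1010 × 134.17 = 64.233 km/s.
v = √(v_r² + v_t²) = √(166.4² + 64.233²) = √31814.8 = 178.37 km/s.

178 km/s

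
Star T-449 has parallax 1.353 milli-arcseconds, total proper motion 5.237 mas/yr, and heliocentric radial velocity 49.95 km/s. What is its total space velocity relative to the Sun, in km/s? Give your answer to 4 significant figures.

53.21 km/s

d = 1/p = 1/0.001353″ = 739.1 pc.
μ = 5.237 mas/yr = 0.005237 ″/yr.
v_t = 4.740 μ d = 4.740 × 0.005237 × 739.1 = 18.347 km/s.
v = √(v_r² + v_t²) = √(49.95² + 18.347²) = √2831.61 = 53.213 km/s.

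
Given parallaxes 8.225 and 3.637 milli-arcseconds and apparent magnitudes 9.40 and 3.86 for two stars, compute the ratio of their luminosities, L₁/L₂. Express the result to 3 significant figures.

L₁/L₂ = 0.00119

d₁ = 1/p₁ = 1/0.008225″ = 121.58 pc; d₂ = 1/p₂ = 1/0.003637″ = 274.95 pc.
M₁ = m₁ − 5 log₁₀ d₁ + 5 = 9.40 − 10.4243 + 5 = 3.9757.
M₂ = 3.86 − 12.1963 + 5 = -3.3363.
L₁/L₂ = 10^(0.4(M₂ − M₁)) = 10^(0.4 × (-7.3120)) = 10^(-2.92480) = 0.001189.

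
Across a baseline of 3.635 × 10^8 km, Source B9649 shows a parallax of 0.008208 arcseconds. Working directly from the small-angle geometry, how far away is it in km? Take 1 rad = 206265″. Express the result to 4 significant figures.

9.135 × 10^15 km

θ = 0.008208″ = 0.008208/206265 = 3.9793 × 10^-8 rad.
d = B/θ = (3.635 × 10^8) / (3.9793 × 10^-8) = 9.1348 × 10^15 km.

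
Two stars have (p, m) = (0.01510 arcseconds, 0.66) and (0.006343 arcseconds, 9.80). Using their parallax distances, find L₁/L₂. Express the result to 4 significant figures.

d₁ = 1/p₁ = 1/0.01510″ = 66.225 pc; d₂ = 1/p₂ = 1/0.006343″ = 157.65 pc.
M₁ = m₁ − 5 log₁₀ d₁ + 5 = 0.66 − 9.1051 + 5 = -3.4451.
M₂ = 9.80 − 10.9885 + 5 = 3.8115.
L₁/L₂ = 10^(0.4(M₂ − M₁)) = 10^(0.4 × 7.2566) = 10^2.90264 = 799.17.

L₁/L₂ = 799.2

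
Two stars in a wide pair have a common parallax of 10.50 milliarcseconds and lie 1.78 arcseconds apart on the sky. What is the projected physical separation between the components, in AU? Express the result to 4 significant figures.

169.5 AU

d = 1/p = 1/0.01050″ = 95.238 pc.
At distance d (pc), an angle of θ arcsec spans θ·d AU: s = 1.78 × 95.238 = 169.52 AU.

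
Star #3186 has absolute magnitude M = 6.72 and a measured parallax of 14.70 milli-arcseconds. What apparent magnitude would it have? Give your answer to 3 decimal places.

d = 1/p = 1/0.01470″ = 68.027 pc.
m − M = 5 log₁₀ d − 5 = 5 log₁₀(68.027) − 5 = 9.1634 − 5 = 4.1634.
m = M + (m − M) = 6.72 + 4.1634 = 10.883.

m = 10.883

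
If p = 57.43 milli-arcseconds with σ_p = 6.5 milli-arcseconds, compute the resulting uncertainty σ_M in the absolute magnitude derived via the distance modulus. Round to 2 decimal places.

M = m − 5 log₁₀ d + 5 = m + 5 log₁₀ p + 5, so ∂M/∂p = 5/(p ln 10).
σ_M = (5/ln 10) · (σ_p/p) = 2.1715 × 6.5/57.43 = 2.1715 × 0.11318 = 0.24577.

σ_M = 0.25 mag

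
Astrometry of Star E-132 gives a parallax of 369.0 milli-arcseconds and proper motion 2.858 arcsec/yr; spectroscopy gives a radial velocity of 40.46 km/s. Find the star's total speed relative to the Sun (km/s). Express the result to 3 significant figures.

d = 1/p = 1/0.3690″ = 2.71 pc.
v_t = 4.740 μ d = 4.740 × 2.858 × 2.71 = 36.712 km/s.
v = √(v_r² + v_t²) = √(40.46² + 36.712²) = √2984.78 = 54.633 km/s.

54.6 km/s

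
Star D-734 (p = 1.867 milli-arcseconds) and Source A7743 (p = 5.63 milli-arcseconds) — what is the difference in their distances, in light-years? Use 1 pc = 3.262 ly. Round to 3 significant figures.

d_A = 1/0.001867″ = 535.62 pc; d_B = 1/0.005630″ = 177.62 pc.
|d_B − d_A| = |177.62 − 535.62| = 358 pc = 358 × 3.262 ly = 1167.8 ly.

1170 ly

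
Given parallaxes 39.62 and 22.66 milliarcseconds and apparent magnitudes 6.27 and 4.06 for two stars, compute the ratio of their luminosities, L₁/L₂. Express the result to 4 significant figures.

L₁/L₂ = 0.04273

d₁ = 1/p₁ = 1/0.03962″ = 25.24 pc; d₂ = 1/p₂ = 1/0.02266″ = 44.131 pc.
M₁ = m₁ − 5 log₁₀ d₁ + 5 = 6.27 − 7.0104 + 5 = 4.2596.
M₂ = 4.06 − 8.2237 + 5 = 0.8363.
L₁/L₂ = 10^(0.4(M₂ − M₁)) = 10^(0.4 × (-3.4233)) = 10^(-1.36932) = 0.042725.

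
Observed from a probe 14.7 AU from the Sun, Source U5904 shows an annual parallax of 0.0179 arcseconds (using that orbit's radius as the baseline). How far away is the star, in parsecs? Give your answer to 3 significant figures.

With baseline B (in AU) and parallax p (in arcsec), d = B/p parsecs.
d = 14.7 / 0.0179 = 821.23 pc.

821 pc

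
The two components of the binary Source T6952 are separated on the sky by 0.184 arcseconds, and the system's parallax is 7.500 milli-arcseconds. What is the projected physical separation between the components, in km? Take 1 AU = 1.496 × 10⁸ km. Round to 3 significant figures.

3.67 × 10^9 km

d = 1/p = 1/0.007500″ = 133.33 pc.
At distance d (pc), an angle of θ arcsec spans θ·d AU: s = 0.184 × 133.33 = 24.533 AU.
= 24.533 × 1.496 × 10⁸ km = 3.6701 × 10^9 km.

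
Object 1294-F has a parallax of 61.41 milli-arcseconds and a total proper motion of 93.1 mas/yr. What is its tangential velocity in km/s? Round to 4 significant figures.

7.186 km/s

d = 1/p = 1/0.06141″ = 16.284 pc.
μ = 93.1 mas/yr = 0.0931 ″/yr.
v_t = 4.74 × μ × d = 4.74 × 0.0931 × 16.284 = 7.186 km/s.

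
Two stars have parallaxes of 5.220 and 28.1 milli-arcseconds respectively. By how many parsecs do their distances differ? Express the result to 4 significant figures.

d_A = 1/0.005220″ = 191.57 pc; d_B = 1/0.02810″ = 35.587 pc.
|d_B − d_A| = |35.587 − 191.57| = 155.98 pc.

156.0 pc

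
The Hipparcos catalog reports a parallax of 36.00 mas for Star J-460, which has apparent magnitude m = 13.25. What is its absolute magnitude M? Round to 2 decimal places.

M = 11.03

d = 1/p = 1/0.03600″ = 27.778 pc.
m − M = 5 log₁₀(27.778) − 5 = 7.2185 − 5 = 2.2185.
M = m − (m − M) = 13.25 − 2.2185 = 11.03.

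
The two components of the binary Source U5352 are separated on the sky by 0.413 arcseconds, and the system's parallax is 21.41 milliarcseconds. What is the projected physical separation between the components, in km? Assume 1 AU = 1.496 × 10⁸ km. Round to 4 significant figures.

2.886 × 10^9 km

d = 1/p = 1/0.02141″ = 46.707 pc.
At distance d (pc), an angle of θ arcsec spans θ·d AU: s = 0.413 × 46.707 = 19.29 AU.
= 19.29 × 1.496 × 10⁸ km = 2.8858 × 10^9 km.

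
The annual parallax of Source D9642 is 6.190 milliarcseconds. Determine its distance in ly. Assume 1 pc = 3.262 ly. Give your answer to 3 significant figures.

527 ly

p = 6.190 milliarcseconds = 0.006190 arcsec.
d = 1/p = 1/0.006190 = 161.55 pc.
In light-years: 161.55 × 3.262 = 526.98 ly.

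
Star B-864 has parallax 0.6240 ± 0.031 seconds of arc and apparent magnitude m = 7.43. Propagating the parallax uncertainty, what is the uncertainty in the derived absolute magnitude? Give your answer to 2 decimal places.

σ_M = 0.11 mag

M = m − 5 log₁₀ d + 5 = m + 5 log₁₀ p + 5, so ∂M/∂p = 5/(p ln 10).
σ_M = (5/ln 10) · (σ_p/p) = 2.1715 × 0.031/0.6240 = 2.1715 × 0.049679 = 0.10788.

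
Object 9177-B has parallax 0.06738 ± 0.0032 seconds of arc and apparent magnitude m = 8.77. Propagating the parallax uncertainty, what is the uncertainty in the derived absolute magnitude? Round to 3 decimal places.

σ_M = 0.103 mag

M = m − 5 log₁₀ d + 5 = m + 5 log₁₀ p + 5, so ∂M/∂p = 5/(p ln 10).
σ_M = (5/ln 10) · (σ_p/p) = 2.1715 × 0.0032/0.06738 = 2.1715 × 0.047492 = 0.10313.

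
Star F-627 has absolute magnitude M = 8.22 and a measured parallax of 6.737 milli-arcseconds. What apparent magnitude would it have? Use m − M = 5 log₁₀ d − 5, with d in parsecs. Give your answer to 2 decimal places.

d = 1/p = 1/0.006737″ = 148.43 pc.
m − M = 5 log₁₀ d − 5 = 5 log₁₀(148.43) − 5 = 10.8576 − 5 = 5.8576.
m = M + (m − M) = 8.22 + 5.8576 = 14.08.

m = 14.08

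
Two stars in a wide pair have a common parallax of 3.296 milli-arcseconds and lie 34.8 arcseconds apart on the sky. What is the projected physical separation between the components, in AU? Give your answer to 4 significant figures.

10560 AU

d = 1/p = 1/0.003296″ = 303.4 pc.
At distance d (pc), an angle of θ arcsec spans θ·d AU: s = 34.8 × 303.4 = 10558 AU.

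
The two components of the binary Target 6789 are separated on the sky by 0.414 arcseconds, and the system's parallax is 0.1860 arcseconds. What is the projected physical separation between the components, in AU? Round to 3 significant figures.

d = 1/p = 1/0.1860″ = 5.3763 pc.
At distance d (pc), an angle of θ arcsec spans θ·d AU: s = 0.414 × 5.3763 = 2.2258 AU.

2.23 AU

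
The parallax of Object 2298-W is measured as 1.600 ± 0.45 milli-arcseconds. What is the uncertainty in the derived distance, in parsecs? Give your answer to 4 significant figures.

175.8 pc

d = 1/p, so σ_d = σ_p / p².
σ_d = 0.000450 / (0.001600)² = 0.000450 / 0.00000256 = 175.78 pc.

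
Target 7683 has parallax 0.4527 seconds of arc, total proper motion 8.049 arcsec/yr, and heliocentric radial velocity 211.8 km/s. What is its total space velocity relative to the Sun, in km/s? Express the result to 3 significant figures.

228 km/s

d = 1/p = 1/0.4527″ = 2.209 pc.
v_t = 4.740 μ d = 4.740 × 8.049 × 2.209 = 84.278 km/s.
v = √(v_r² + v_t²) = √(211.8² + 84.278²) = √51962 = 227.95 km/s.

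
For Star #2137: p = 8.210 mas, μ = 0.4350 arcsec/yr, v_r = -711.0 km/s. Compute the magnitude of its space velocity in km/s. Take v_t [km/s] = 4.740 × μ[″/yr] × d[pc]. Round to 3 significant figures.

d = 1/p = 1/0.008210″ = 121.8 pc.
v_t = 4.740 μ d = 4.740 × 0.4350 × 121.8 = 251.14 km/s.
v = √(v_r² + v_t²) = √((-711.0)² + 251.14²) = √568592 = 754.05 km/s.

754 km/s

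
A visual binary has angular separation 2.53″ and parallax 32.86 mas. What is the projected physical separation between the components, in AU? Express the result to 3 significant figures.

d = 1/p = 1/0.03286″ = 30.432 pc.
At distance d (pc), an angle of θ arcsec spans θ·d AU: s = 2.53 × 30.432 = 76.993 AU.

77.0 AU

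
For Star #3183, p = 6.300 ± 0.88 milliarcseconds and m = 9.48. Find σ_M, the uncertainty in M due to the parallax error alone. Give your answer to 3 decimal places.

M = m − 5 log₁₀ d + 5 = m + 5 log₁₀ p + 5, so ∂M/∂p = 5/(p ln 10).
σ_M = (5/ln 10) · (σ_p/p) = 2.1715 × 0.88/6.300 = 2.1715 × 0.13968 = 0.30332.

σ_M = 0.303 mag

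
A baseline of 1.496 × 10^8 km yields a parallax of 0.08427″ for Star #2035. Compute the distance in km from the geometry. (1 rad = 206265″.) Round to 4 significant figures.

θ = 0.08427″ = 0.08427/206265 = 4.0855 × 10^-7 rad.
d = B/θ = (1.496 × 10^8) / (4.0855 × 10^-7) = 3.6617 × 10^14 km.

3.662 × 10^14 km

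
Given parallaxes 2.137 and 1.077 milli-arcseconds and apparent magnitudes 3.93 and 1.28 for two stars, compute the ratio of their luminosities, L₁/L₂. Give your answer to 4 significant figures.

d₁ = 1/p₁ = 1/0.002137″ = 467.95 pc; d₂ = 1/p₂ = 1/0.001077″ = 928.51 pc.
M₁ = m₁ − 5 log₁₀ d₁ + 5 = 3.93 − 13.3510 + 5 = -4.4210.
M₂ = 1.28 − 14.8389 + 5 = -8.5589.
L₁/L₂ = 10^(0.4(M₂ − M₁)) = 10^(0.4 × (-4.1379)) = 10^(-1.65516) = 0.022123.

L₁/L₂ = 0.02212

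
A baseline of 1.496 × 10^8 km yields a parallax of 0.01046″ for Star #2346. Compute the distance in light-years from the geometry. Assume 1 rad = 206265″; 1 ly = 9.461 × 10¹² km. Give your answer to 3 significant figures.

θ = 0.01046″ = 0.01046/206265 = 5.0711 × 10^-8 rad.
d = B/θ = (1.496 × 10^8) / (5.0711 × 10^-8) = 2.9501 × 10^15 km = (2.9501 × 10^15) / (9.461 × 10^12) ly = 311.82 ly.

312 ly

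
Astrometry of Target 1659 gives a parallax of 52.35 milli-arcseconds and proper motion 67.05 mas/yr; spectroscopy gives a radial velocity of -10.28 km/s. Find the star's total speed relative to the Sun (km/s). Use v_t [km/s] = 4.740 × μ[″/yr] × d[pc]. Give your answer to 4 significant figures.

11.94 km/s

d = 1/p = 1/0.05235″ = 19.102 pc.
μ = 67.05 mas/yr = 0.06705 ″/yr.
v_t = 4.740 μ d = 4.740 × 0.06705 × 19.102 = 6.0709 km/s.
v = √(v_r² + v_t²) = √((-10.28)² + 6.0709²) = √142.534 = 11.939 km/s.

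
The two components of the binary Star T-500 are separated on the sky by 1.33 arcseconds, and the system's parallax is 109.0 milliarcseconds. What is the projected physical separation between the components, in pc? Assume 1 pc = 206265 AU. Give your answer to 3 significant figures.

d = 1/p = 1/0.1090″ = 9.1743 pc.
At distance d (pc), an angle of θ arcsec spans θ·d AU: s = 1.33 × 9.1743 = 12.202 AU.
= 12.202 / 206265 = 5.9157 × 10^-5 pc.

5.92 × 10^-5 pc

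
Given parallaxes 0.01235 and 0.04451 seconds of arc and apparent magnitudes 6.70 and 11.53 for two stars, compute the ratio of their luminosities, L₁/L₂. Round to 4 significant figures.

d₁ = 1/p₁ = 1/0.01235″ = 80.972 pc; d₂ = 1/p₂ = 1/0.04451″ = 22.467 pc.
M₁ = m₁ − 5 log₁₀ d₁ + 5 = 6.70 − 9.5417 + 5 = 2.1583.
M₂ = 11.53 − 6.7577 + 5 = 9.7723.
L₁/L₂ = 10^(0.4(M₂ − M₁)) = 10^(0.4 × 7.6140) = 10^3.04560 = 1110.7.

L₁/L₂ = 1111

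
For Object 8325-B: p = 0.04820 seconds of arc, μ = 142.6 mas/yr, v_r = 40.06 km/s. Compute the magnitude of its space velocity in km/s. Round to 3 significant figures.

d = 1/p = 1/0.04820″ = 20.747 pc.
μ = 142.6 mas/yr = 0.1426 ″/yr.
v_t = 4.740 μ d = 4.740 × 0.1426 × 20.747 = 14.023 km/s.
v = √(v_r² + v_t²) = √(40.06² + 14.023²) = √1801.45 = 42.443 km/s.

42.4 km/s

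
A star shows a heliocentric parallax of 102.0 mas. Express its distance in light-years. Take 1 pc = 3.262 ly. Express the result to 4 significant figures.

31.98 light years

p = 102.0 mas = 0.1020 arcsec.
d = 1/p = 1/0.1020 = 9.8039 pc.
In light-years: 9.8039 × 3.262 = 31.98 ly.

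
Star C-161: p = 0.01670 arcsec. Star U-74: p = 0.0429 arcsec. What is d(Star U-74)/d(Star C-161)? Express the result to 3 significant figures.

Since d = 1/p, d_B/d_A = p_A/p_B.
= 0.01670 / 0.0429 = 0.38928.

0.389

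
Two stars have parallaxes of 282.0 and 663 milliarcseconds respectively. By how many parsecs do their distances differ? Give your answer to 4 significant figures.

2.038 pc

d_A = 1/0.2820″ = 3.5461 pc; d_B = 1/0.6630″ = 1.5083 pc.
|d_B − d_A| = |1.5083 − 3.5461| = 2.0378 pc.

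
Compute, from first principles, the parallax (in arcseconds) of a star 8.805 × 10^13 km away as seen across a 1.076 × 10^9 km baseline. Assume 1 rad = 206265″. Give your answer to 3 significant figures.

θ ≈ B/d = (1.076 × 10^9) / (8.805 × 10^13) = 1.2220 × 10^-5 rad.
In arcseconds: 1.2220 × 10^-5 × 206265 = 2.5206″.

2.52 arcsec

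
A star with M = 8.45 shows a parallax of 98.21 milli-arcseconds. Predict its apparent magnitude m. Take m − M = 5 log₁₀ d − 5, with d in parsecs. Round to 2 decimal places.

d = 1/p = 1/0.09821″ = 10.182 pc.
m − M = 5 log₁₀ d − 5 = 5 log₁₀(10.182) − 5 = 5.0392 − 5 = 0.0392.
m = M + (m − M) = 8.45 + 0.0392 = 8.49.

m = 8.49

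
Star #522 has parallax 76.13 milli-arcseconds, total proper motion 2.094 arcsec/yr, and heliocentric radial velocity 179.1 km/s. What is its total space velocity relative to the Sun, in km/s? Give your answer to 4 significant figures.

221.5 km/s

d = 1/p = 1/0.07613″ = 13.135 pc.
v_t = 4.740 μ d = 4.740 × 2.094 × 13.135 = 130.37 km/s.
v = √(v_r² + v_t²) = √(179.1² + 130.37²) = √49073.1 = 221.52 km/s.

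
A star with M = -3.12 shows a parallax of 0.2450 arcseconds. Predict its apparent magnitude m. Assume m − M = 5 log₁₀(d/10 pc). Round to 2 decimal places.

m = -5.07

d = 1/p = 1/0.2450″ = 4.0816 pc.
m − M = 5 log₁₀ d − 5 = 5 log₁₀(4.0816) − 5 = 3.0542 − 5 = -1.9458.
m = M + (m − M) = -3.12 + (-1.9458) = -5.07.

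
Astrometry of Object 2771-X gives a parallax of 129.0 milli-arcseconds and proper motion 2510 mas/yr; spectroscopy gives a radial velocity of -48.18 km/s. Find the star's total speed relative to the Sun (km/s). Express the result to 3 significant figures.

104 km/s

d = 1/p = 1/0.1290″ = 7.7519 pc.
μ = 2510 mas/yr = 2.510 ″/yr.
v_t = 4.740 μ d = 4.740 × 2.510 × 7.7519 = 92.227 km/s.
v = √(v_r² + v_t²) = √((-48.18)² + 92.227²) = √10827.1 = 104.05 km/s.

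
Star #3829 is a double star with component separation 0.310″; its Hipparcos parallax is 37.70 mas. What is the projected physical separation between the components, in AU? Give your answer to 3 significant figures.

8.22 AU

d = 1/p = 1/0.03770″ = 26.525 pc.
At distance d (pc), an angle of θ arcsec spans θ·d AU: s = 0.310 × 26.525 = 8.2228 AU.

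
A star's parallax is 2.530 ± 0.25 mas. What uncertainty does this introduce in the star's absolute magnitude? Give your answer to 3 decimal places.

M = m − 5 log₁₀ d + 5 = m + 5 log₁₀ p + 5, so ∂M/∂p = 5/(p ln 10).
σ_M = (5/ln 10) · (σ_p/p) = 2.1715 × 0.25/2.530 = 2.1715 × 0.098814 = 0.21457.

σ_M = 0.215 mag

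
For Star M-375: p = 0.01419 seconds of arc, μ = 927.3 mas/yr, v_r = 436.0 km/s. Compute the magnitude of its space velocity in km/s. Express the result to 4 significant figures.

d = 1/p = 1/0.01419″ = 70.472 pc.
μ = 927.3 mas/yr = 0.9273 ″/yr.
v_t = 4.740 μ d = 4.740 × 0.9273 × 70.472 = 309.75 km/s.
v = √(v_r² + v_t²) = √(436.0² + 309.75²) = √286041 = 534.83 km/s.

534.8 km/s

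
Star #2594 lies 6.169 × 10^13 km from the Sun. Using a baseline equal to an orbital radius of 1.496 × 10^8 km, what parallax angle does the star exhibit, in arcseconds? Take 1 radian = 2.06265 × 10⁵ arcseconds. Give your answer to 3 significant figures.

0.500 arcsec

θ ≈ B/d = (1.496 × 10^8) / (6.169 × 10^13) = 2.4250 × 10^-6 rad.
In arcseconds: 2.4250 × 10^-6 × 206265 = 0.50019″.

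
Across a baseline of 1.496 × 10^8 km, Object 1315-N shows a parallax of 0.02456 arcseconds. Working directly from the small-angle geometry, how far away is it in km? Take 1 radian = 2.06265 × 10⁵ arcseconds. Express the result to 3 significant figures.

1.26 × 10^15 km

θ = 0.02456″ = 0.02456/206265 = 1.1907 × 10^-7 rad.
d = B/θ = (1.496 × 10^8) / (1.1907 × 10^-7) = 1.2564 × 10^15 km.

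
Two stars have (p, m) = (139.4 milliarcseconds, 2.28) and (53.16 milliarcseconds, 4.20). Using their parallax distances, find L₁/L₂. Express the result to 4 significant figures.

L₁/L₂ = 0.8524

d₁ = 1/p₁ = 1/0.1394″ = 7.1736 pc; d₂ = 1/p₂ = 1/0.05316″ = 18.811 pc.
M₁ = m₁ − 5 log₁₀ d₁ + 5 = 2.28 − 4.2787 + 5 = 3.0013.
M₂ = 4.20 − 6.3721 + 5 = 2.8279.
L₁/L₂ = 10^(0.4(M₂ − M₁)) = 10^(0.4 × (-0.1734)) = 10^(-0.06936) = 0.85239.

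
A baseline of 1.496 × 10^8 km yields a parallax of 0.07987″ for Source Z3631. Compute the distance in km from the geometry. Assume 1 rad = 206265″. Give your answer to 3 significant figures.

3.86 × 10^14 km

θ = 0.07987″ = 0.07987/206265 = 3.8722 × 10^-7 rad.
d = B/θ = (1.496 × 10^8) / (3.8722 × 10^-7) = 3.8634 × 10^14 km.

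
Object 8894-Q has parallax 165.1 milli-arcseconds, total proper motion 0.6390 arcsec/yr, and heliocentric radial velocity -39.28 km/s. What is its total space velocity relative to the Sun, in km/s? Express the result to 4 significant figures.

d = 1/p = 1/0.1651″ = 6.0569 pc.
v_t = 4.740 μ d = 4.740 × 0.6390 × 6.0569 = 18.346 km/s.
v = √(v_r² + v_t²) = √((-39.28)² + 18.346²) = √1879.49 = 43.353 km/s.

43.35 km/s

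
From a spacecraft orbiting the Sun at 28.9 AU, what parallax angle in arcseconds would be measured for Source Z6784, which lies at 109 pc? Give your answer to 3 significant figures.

0.265 arcsec

p (arcsec) = B (AU) / d (pc).
p = 28.9 / 109 = 0.26514 arcsec.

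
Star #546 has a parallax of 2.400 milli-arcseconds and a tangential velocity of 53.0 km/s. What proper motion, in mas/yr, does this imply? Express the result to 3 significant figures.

26.8 mas/yr

d = 1/p = 1/0.002400″ = 416.67 pc.
μ = v_t / (4.74 d) = 53.0 / (4.74 × 416.67) = 53.0 / 1975 = 0.026835 ″/yr = 26.835 mas/yr.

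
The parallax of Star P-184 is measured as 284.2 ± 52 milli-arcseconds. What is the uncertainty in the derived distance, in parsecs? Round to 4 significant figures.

0.6438 pc

d = 1/p, so σ_d = σ_p / p².
σ_d = 0.0520 / (0.2842)² = 0.0520 / 0.08077 = 0.6438 pc.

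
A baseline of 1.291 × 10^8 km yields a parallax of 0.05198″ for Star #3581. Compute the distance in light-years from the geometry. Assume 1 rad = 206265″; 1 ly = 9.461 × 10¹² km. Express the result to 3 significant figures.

θ = 0.05198″ = 0.05198/206265 = 2.5201 × 10^-7 rad.
d = B/θ = (1.291 × 10^8) / (2.5201 × 10^-7) = 5.1228 × 10^14 km = (5.1228 × 10^14) / (9.461 × 10^12) ly = 54.146 ly.

54.1 ly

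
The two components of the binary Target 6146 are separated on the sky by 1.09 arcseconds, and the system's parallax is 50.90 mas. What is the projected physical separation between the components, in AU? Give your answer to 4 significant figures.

21.41 AU

d = 1/p = 1/0.05090″ = 19.646 pc.
At distance d (pc), an angle of θ arcsec spans θ·d AU: s = 1.09 × 19.646 = 21.414 AU.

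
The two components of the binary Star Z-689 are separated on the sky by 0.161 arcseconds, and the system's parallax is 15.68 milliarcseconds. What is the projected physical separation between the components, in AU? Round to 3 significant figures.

10.3 AU

d = 1/p = 1/0.01568″ = 63.776 pc.
At distance d (pc), an angle of θ arcsec spans θ·d AU: s = 0.161 × 63.776 = 10.268 AU.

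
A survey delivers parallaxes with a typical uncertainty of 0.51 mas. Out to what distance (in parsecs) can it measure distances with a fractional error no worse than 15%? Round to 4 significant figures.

294.1 pc

σ_d/d = σ_p/p, so the condition is σ_p/p ≤ 0.15, i.e. p ≥ σ_p/0.15.
p_min = 0.51/0.15 = 3.4 mas = 0.0034 arcsec.
d_max = 1/p_min = 1/0.0034 = 294.12 pc.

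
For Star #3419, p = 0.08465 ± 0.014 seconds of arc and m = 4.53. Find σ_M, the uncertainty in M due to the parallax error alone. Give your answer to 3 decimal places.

σ_M = 0.359 mag

M = m − 5 log₁₀ d + 5 = m + 5 log₁₀ p + 5, so ∂M/∂p = 5/(p ln 10).
σ_M = (5/ln 10) · (σ_p/p) = 2.1715 × 0.014/0.08465 = 2.1715 × 0.16539 = 0.35914.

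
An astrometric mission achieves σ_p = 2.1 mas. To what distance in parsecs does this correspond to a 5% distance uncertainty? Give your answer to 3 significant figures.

23.8 pc

σ_d/d = σ_p/p, so the condition is σ_p/p ≤ 0.05, i.e. p ≥ σ_p/0.05.
p_min = 2.1/0.05 = 42 mas = 0.042 arcsec.
d_max = 1/p_min = 1/0.042 = 23.81 pc.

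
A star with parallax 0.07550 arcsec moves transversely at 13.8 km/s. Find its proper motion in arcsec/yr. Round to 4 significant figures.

d = 1/p = 1/0.07550″ = 13.245 pc.
μ = v_t / (4.74 d) = 13.8 / (4.74 × 13.245) = 13.8 / 62.781 = 0.21981 ″/yr.

0.2198 arcsec/yr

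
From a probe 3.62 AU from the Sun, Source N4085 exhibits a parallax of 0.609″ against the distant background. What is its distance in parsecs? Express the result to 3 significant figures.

With baseline B (in AU) and parallax p (in arcsec), d = B/p parsecs.
d = 3.62 / 0.609 = 5.9442 pc.

5.94 pc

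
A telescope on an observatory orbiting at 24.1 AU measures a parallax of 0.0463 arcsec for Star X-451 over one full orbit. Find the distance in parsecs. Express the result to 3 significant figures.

521 pc

With baseline B (in AU) and parallax p (in arcsec), d = B/p parsecs.
d = 24.1 / 0.0463 = 520.52 pc.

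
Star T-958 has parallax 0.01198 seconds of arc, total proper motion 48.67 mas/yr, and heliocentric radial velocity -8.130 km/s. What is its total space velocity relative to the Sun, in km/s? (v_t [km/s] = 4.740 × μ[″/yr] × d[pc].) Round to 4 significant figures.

20.90 km/s

d = 1/p = 1/0.01198″ = 83.472 pc.
μ = 48.67 mas/yr = 0.04867 ″/yr.
v_t = 4.740 μ d = 4.740 × 0.04867 × 83.472 = 19.257 km/s.
v = √(v_r² + v_t²) = √((-8.130)² + 19.257²) = √436.929 = 20.903 km/s.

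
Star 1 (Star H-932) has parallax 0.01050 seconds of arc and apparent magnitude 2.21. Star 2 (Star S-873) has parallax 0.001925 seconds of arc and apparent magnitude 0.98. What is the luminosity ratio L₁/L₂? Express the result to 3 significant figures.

L₁/L₂ = 0.0108

d₁ = 1/p₁ = 1/0.01050″ = 95.238 pc; d₂ = 1/p₂ = 1/0.001925″ = 519.48 pc.
M₁ = m₁ − 5 log₁₀ d₁ + 5 = 2.21 − 9.8941 + 5 = -2.6841.
M₂ = 0.98 − 13.5778 + 5 = -7.5978.
L₁/L₂ = 10^(0.4(M₂ − M₁)) = 10^(0.4 × (-4.9137)) = 10^(-1.96548) = 0.010827.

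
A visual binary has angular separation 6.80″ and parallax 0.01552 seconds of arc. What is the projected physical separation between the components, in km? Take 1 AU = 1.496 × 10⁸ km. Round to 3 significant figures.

d = 1/p = 1/0.01552″ = 64.433 pc.
At distance d (pc), an angle of θ arcsec spans θ·d AU: s = 6.80 × 64.433 = 438.14 AU.
= 438.14 × 1.496 × 10⁸ km = 6.5546 × 10^10 km.

6.55 × 10^10 km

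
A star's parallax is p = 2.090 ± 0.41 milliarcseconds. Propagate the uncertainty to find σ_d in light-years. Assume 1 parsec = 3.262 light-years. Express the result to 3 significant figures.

d = 1/p, so σ_d = σ_p / p².
σ_d = 0.000410 / (0.002090)² = 0.000410 / 0.0000043681 = 93.862 pc = 93.862 × 3.262 ly = 306.18 ly.

306 ly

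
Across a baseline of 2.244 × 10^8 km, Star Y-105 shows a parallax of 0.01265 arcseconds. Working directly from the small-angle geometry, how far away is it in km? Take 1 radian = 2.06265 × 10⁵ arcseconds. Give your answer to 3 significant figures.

θ = 0.01265″ = 0.01265/206265 = 6.1329 × 10^-8 rad.
d = B/θ = (2.244 × 10^8) / (6.1329 × 10^-8) = 3.6590 × 10^15 km.

3.66 × 10^15 km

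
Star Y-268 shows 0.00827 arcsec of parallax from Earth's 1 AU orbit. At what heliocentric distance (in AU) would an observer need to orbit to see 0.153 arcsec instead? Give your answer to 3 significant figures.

18.5 AU

Parallax scales linearly with baseline: p ∝ B, so B = p_target / p_Earth × 1 AU.
B = 0.153 / 0.00827 = 18.501 AU.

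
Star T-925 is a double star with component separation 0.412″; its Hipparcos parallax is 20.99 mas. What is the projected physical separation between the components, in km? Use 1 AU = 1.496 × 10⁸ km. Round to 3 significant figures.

2.94 × 10^9 km

d = 1/p = 1/0.02099″ = 47.642 pc.
At distance d (pc), an angle of θ arcsec spans θ·d AU: s = 0.412 × 47.642 = 19.629 AU.
= 19.629 × 1.496 × 10⁸ km = 2.9365 × 10^9 km.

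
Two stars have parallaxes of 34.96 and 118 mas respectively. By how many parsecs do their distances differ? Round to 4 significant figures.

d_A = 1/0.03496″ = 28.604 pc; d_B = 1/0.1180″ = 8.4746 pc.
|d_B − d_A| = |8.4746 − 28.604| = 20.129 pc.

20.13 pc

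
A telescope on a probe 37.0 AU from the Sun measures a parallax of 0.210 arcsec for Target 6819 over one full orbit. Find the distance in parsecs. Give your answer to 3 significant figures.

With baseline B (in AU) and parallax p (in arcsec), d = B/p parsecs.
d = 37.0 / 0.210 = 176.19 pc.

176 pc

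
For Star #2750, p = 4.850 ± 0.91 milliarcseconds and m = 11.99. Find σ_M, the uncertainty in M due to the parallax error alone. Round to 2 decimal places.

M = m − 5 log₁₀ d + 5 = m + 5 log₁₀ p + 5, so ∂M/∂p = 5/(p ln 10).
σ_M = (5/ln 10) · (σ_p/p) = 2.1715 × 0.91/4.850 = 2.1715 × 0.18763 = 0.40744.

σ_M = 0.41 mag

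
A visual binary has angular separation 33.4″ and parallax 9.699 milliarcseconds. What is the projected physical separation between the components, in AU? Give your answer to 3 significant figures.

3440 AU

d = 1/p = 1/0.009699″ = 103.1 pc.
At distance d (pc), an angle of θ arcsec spans θ·d AU: s = 33.4 × 103.1 = 3443.5 AU.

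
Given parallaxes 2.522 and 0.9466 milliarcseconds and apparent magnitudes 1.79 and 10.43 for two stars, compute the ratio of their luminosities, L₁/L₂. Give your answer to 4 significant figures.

L₁/L₂ = 402.6

d₁ = 1/p₁ = 1/0.002522″ = 396.51 pc; d₂ = 1/p₂ = 1/0.0009466″ = 1056.4 pc.
M₁ = m₁ − 5 log₁₀ d₁ + 5 = 1.79 − 12.9913 + 5 = -6.2013.
M₂ = 10.43 − 15.1191 + 5 = 0.3109.
L₁/L₂ = 10^(0.4(M₂ − M₁)) = 10^(0.4 × 6.5122) = 10^2.60488 = 402.61.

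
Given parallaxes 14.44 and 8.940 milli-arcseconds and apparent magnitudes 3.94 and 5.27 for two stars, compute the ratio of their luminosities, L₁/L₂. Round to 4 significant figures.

d₁ = 1/p₁ = 1/0.01444″ = 69.252 pc; d₂ = 1/p₂ = 1/0.008940″ = 111.86 pc.
M₁ = m₁ − 5 log₁₀ d₁ + 5 = 3.94 − 9.2022 + 5 = -0.2622.
M₂ = 5.27 − 10.2434 + 5 = 0.0266.
L₁/L₂ = 10^(0.4(M₂ − M₁)) = 10^(0.4 × 0.2888) = 10^0.11552 = 1.3047.

L₁/L₂ = 1.305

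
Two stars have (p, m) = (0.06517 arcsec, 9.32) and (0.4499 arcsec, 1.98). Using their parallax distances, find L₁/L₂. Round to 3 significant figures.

d₁ = 1/p₁ = 1/0.06517″ = 15.344 pc; d₂ = 1/p₂ = 1/0.4499″ = 2.2227 pc.
M₁ = m₁ − 5 log₁₀ d₁ + 5 = 9.32 − 5.9297 + 5 = 8.3903.
M₂ = 1.98 − 1.7344 + 5 = 5.2456.
L₁/L₂ = 10^(0.4(M₂ − M₁)) = 10^(0.4 × (-3.1447)) = 10^(-1.25788) = 0.055223.

L₁/L₂ = 0.0552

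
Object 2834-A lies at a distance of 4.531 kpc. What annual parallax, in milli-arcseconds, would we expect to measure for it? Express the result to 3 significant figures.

0.221 mas

d = 4.531 kpc = 4531 pc.
p = 1/d = 1/4531 = 0.0002207 arcsec.
= 0.0002207 × 1000 = 0.2207 mas.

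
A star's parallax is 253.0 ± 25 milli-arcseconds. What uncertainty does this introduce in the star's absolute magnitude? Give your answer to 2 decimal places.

σ_M = 0.21 mag

M = m − 5 log₁₀ d + 5 = m + 5 log₁₀ p + 5, so ∂M/∂p = 5/(p ln 10).
σ_M = (5/ln 10) · (σ_p/p) = 2.1715 × 25/253.0 = 2.1715 × 0.098814 = 0.21457.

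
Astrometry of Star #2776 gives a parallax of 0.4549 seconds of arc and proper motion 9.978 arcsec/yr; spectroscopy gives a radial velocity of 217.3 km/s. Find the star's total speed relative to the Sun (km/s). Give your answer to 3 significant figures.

241 km/s

d = 1/p = 1/0.4549″ = 2.1983 pc.
v_t = 4.740 μ d = 4.740 × 9.978 × 2.1983 = 103.97 km/s.
v = √(v_r² + v_t²) = √(217.3² + 103.97²) = √58029.1 = 240.89 km/s.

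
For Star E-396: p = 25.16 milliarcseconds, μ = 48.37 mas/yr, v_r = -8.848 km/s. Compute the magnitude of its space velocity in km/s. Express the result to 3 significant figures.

12.7 km/s

d = 1/p = 1/0.02516″ = 39.746 pc.
μ = 48.37 mas/yr = 0.04837 ″/yr.
v_t = 4.740 μ d = 4.740 × 0.04837 × 39.746 = 9.1127 km/s.
v = √(v_r² + v_t²) = √((-8.848)² + 9.1127²) = √161.328 = 12.701 km/s.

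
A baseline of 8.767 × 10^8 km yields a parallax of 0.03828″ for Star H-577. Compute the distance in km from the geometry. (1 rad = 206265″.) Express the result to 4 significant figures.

4.724 × 10^15 km

θ = 0.03828″ = 0.03828/206265 = 1.8559 × 10^-7 rad.
d = B/θ = (8.767 × 10^8) / (1.8559 × 10^-7) = 4.7239 × 10^15 km.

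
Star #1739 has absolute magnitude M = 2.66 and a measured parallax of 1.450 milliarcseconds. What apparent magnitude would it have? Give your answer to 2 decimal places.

d = 1/p = 1/0.001450″ = 689.66 pc.
m − M = 5 log₁₀ d − 5 = 5 log₁₀(689.66) − 5 = 14.1932 − 5 = 9.1932.
m = M + (m − M) = 2.66 + 9.1932 = 11.85.

m = 11.85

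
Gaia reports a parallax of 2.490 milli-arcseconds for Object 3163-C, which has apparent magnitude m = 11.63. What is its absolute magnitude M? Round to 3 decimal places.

d = 1/p = 1/0.002490″ = 401.61 pc.
m − M = 5 log₁₀(401.61) − 5 = 13.0190 − 5 = 8.0190.
M = m − (m − M) = 11.63 − 8.0190 = 3.611.

M = 3.611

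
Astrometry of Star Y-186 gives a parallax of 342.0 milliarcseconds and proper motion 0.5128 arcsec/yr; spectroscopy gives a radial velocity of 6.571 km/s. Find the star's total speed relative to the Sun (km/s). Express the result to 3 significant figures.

9.68 km/s

d = 1/p = 1/0.3420″ = 2.924 pc.
v_t = 4.740 μ d = 4.740 × 0.5128 × 2.924 = 7.1073 km/s.
v = √(v_r² + v_t²) = √(6.571² + 7.1073²) = √93.6918 = 9.6795 km/s.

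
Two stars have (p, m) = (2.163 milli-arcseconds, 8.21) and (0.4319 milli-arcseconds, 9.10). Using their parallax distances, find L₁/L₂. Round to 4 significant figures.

d₁ = 1/p₁ = 1/0.002163″ = 462.32 pc; d₂ = 1/p₂ = 1/0.0004319″ = 2315.4 pc.
M₁ = m₁ − 5 log₁₀ d₁ + 5 = 8.21 − 13.3247 + 5 = -0.1147.
M₂ = 9.10 − 16.8231 + 5 = -2.7231.
L₁/L₂ = 10^(0.4(M₂ − M₁)) = 10^(0.4 × (-2.6084)) = 10^(-1.04336) = 0.090498.

L₁/L₂ = 0.09050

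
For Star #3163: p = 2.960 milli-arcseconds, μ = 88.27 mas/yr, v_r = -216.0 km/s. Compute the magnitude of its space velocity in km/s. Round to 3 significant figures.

258 km/s

d = 1/p = 1/0.002960″ = 337.84 pc.
μ = 88.27 mas/yr = 0.08827 ″/yr.
v_t = 4.740 μ d = 4.740 × 0.08827 × 337.84 = 141.35 km/s.
v = √(v_r² + v_t²) = √((-216.0)² + 141.35²) = √66635.8 = 258.14 km/s.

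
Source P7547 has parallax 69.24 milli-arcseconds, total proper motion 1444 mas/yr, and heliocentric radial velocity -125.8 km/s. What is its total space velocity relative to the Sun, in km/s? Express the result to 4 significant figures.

160.0 km/s

d = 1/p = 1/0.06924″ = 14.443 pc.
μ = 1444 mas/yr = 1.444 ″/yr.
v_t = 4.740 μ d = 4.740 × 1.444 × 14.443 = 98.856 km/s.
v = √(v_r² + v_t²) = √((-125.8)² + 98.856²) = √25598.1 = 159.99 km/s.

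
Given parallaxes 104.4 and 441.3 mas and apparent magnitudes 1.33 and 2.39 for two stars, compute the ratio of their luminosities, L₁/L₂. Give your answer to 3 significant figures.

d₁ = 1/p₁ = 1/0.1044″ = 9.5785 pc; d₂ = 1/p₂ = 1/0.4413″ = 2.266 pc.
M₁ = m₁ − 5 log₁₀ d₁ + 5 = 1.33 − 4.9065 + 5 = 1.4235.
M₂ = 2.39 − 1.7763 + 5 = 5.6137.
L₁/L₂ = 10^(0.4(M₂ − M₁)) = 10^(0.4 × 4.1902) = 10^1.67608 = 47.433.

L₁/L₂ = 47.4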